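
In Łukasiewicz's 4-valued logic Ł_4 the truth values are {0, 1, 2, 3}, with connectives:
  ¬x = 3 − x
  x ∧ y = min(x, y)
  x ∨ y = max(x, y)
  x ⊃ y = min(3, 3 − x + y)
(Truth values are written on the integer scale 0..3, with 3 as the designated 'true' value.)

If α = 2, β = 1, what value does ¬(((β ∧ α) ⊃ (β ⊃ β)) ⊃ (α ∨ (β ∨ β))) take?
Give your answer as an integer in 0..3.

1

β ∧ α = 1 ∧ 2 = 1
β ⊃ β = 1 ⊃ 1 = 3
(β ∧ α) ⊃ (β ⊃ β) = 1 ⊃ 3 = 3
β ∨ β = 1 ∨ 1 = 1
α ∨ (β ∨ β) = 2 ∨ 1 = 2
((β ∧ α) ⊃ (β ⊃ β)) ⊃ (α ∨ (β ∨ β)) = 3 ⊃ 2 = 2
¬(((β ∧ α) ⊃ (β ⊃ β)) ⊃ (α ∨ (β ∨ β))) = ¬2 = 1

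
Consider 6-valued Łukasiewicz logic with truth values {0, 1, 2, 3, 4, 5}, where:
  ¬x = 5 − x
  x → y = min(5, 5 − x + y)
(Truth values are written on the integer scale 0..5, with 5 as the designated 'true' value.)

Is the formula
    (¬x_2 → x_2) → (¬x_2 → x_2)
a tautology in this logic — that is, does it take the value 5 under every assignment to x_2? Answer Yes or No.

x_2 = 0 ↦ 5
x_2 = 1 ↦ 5
x_2 = 2 ↦ 5
x_2 = 3 ↦ 5
x_2 = 4 ↦ 5
x_2 = 5 ↦ 5
Every assignment gives a value ≥ 5.

Yes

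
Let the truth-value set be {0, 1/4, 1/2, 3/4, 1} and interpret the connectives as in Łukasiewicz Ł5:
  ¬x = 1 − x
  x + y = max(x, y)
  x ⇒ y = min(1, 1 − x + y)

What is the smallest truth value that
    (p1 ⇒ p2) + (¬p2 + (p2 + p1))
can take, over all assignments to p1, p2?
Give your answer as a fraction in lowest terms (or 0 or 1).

Take p1 = 1/2, p2 = 1/4:
p1 ⇒ p2 = 1/2 ⇒ 1/4 = 3/4
¬p2 = ¬1/4 = 3/4
p2 + p1 = 1/4 + 1/2 = 1/2
¬p2 + (p2 + p1) = 3/4 + 1/2 = 3/4
(p1 ⇒ p2) + (¬p2 + (p2 + p1)) = 3/4 + 3/4 = 3/4
No assignment yields a value below 3/4, so this is the minimum.

3/4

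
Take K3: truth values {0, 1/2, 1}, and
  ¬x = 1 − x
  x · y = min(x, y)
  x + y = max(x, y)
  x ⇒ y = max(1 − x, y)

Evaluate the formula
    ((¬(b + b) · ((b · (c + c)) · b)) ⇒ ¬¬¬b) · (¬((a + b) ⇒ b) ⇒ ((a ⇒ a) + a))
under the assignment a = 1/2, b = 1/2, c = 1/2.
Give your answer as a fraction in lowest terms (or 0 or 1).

1/2

b + b = 1/2 + 1/2 = 1/2
¬(b + b) = ¬1/2 = 1/2
c + c = 1/2 + 1/2 = 1/2
b · (c + c) = 1/2 · 1/2 = 1/2
(b · (c + c)) · b = 1/2 · 1/2 = 1/2
¬(b + b) · ((b · (c + c)) · b) = 1/2 · 1/2 = 1/2
¬b = ¬1/2 = 1/2
¬¬b = ¬1/2 = 1/2
¬¬¬b = ¬1/2 = 1/2
(¬(b + b) · ((b · (c + c)) · b)) ⇒ ¬¬¬b = 1/2 ⇒ 1/2 = 1/2
a + b = 1/2 + 1/2 = 1/2
(a + b) ⇒ b = 1/2 ⇒ 1/2 = 1/2
¬((a + b) ⇒ b) = ¬1/2 = 1/2
a ⇒ a = 1/2 ⇒ 1/2 = 1/2
(a ⇒ a) + a = 1/2 + 1/2 = 1/2
¬((a + b) ⇒ b) ⇒ ((a ⇒ a) + a) = 1/2 ⇒ 1/2 = 1/2
((¬(b + b) · ((b · (c + c)) · b)) ⇒ ¬¬¬b) · (¬((a + b) ⇒ b) ⇒ ((a ⇒ a) + a)) = 1/2 · 1/2 = 1/2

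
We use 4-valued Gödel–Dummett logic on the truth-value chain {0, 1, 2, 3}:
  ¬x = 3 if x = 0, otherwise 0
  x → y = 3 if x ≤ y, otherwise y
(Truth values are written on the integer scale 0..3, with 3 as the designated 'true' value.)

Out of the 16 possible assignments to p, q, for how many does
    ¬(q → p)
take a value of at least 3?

3

p = 0, q = 0 ↦ 0  <
p = 0, q = 1 ↦ 3  ≥
p = 0, q = 2 ↦ 3  ≥
p = 0, q = 3 ↦ 3  ≥
p = 1, q = 0 ↦ 0  <
p = 1, q = 1 ↦ 0  <
p = 1, q = 2 ↦ 0  <
p = 1, q = 3 ↦ 0  <
p = 2, q = 0 ↦ 0  <
p = 2, q = 1 ↦ 0  <
p = 2, q = 2 ↦ 0  <
p = 2, q = 3 ↦ 0  <
p = 3, q = 0 ↦ 0  <
p = 3, q = 1 ↦ 0  <
p = 3, q = 2 ↦ 0  <
p = 3, q = 3 ↦ 0  <
So 3 of the 16 assignments meet the threshold.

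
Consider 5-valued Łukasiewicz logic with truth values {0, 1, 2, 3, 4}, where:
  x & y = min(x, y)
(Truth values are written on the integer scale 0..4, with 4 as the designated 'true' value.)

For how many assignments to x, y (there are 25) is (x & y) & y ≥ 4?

value 4: 1 assignment (counts)
value 3: 3 assignments
value 2: 5 assignments
value 1: 7 assignments
value 0: 9 assignments
So 1 of the 25 assignments meets the threshold.

1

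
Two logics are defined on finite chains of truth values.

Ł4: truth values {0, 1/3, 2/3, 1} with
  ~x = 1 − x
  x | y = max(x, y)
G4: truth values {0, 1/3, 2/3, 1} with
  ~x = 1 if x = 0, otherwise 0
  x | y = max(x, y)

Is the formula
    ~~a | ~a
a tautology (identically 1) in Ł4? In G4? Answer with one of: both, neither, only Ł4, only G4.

In Ł4: at a = 1/3 the value is 2/3 — not a tautology.
In G4: every assignment gives 1 — tautology.

only G4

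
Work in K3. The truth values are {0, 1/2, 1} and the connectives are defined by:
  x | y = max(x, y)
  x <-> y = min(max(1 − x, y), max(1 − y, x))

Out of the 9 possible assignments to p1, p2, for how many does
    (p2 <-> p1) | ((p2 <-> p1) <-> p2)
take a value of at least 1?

3

p1 = 0, p2 = 0 ↦ 1  ≥
p1 = 0, p2 = 1/2 ↦ 1/2  <
p1 = 0, p2 = 1 ↦ 0  <
p1 = 1/2, p2 = 0 ↦ 1/2  <
p1 = 1/2, p2 = 1/2 ↦ 1/2  <
p1 = 1/2, p2 = 1 ↦ 1/2  <
p1 = 1, p2 = 0 ↦ 1  ≥
p1 = 1, p2 = 1/2 ↦ 1/2  <
p1 = 1, p2 = 1 ↦ 1  ≥
So 3 of the 9 assignments meet the threshold.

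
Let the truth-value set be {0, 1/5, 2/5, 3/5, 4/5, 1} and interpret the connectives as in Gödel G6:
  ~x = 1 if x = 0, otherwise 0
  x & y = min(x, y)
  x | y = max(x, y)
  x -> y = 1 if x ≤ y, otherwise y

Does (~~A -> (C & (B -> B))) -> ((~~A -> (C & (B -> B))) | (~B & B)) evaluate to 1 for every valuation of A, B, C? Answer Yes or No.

Yes

At A = 1, B = 3/5, C = 0, for instance:
~A = ~1 = 0
~~A = ~0 = 1
B -> B = 3/5 -> 3/5 = 1
C & (B -> B) = 0 & 1 = 0
~~A -> (C & (B -> B)) = 1 -> 0 = 0
~B = ~3/5 = 0
~B & B = 0 & 3/5 = 0
(~~A -> (C & (B -> B))) | (~B & B) = 0 | 0 = 0
(~~A -> (C & (B -> B))) -> ((~~A -> (C & (B -> B))) | (~B & B)) = 0 -> 0 = 1
and checking the remaining 215 assignments likewise gives ≥ 1 in every case.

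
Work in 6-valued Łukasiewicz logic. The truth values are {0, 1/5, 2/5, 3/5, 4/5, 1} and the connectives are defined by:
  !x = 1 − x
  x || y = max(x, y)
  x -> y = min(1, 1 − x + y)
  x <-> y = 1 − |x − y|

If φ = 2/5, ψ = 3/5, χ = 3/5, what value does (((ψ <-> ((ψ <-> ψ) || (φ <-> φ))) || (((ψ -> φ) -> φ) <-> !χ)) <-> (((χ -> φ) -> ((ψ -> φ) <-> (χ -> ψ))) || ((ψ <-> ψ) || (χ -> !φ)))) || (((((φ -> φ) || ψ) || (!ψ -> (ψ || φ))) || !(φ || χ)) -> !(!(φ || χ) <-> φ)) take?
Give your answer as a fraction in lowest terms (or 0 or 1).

ψ <-> ψ = 3/5 <-> 3/5 = 1
φ <-> φ = 2/5 <-> 2/5 = 1
(ψ <-> ψ) || (φ <-> φ) = 1 || 1 = 1
ψ <-> ((ψ <-> ψ) || (φ <-> φ)) = 3/5 <-> 1 = 3/5
ψ -> φ = 3/5 -> 2/5 = 4/5
(ψ -> φ) -> φ = 4/5 -> 2/5 = 3/5
!χ = !3/5 = 2/5
((ψ -> φ) -> φ) <-> !χ = 3/5 <-> 2/5 = 4/5
(ψ <-> ((ψ <-> ψ) || (φ <-> φ))) || (((ψ -> φ) -> φ) <-> !χ) = 3/5 || 4/5 = 4/5
χ -> φ = 3/5 -> 2/5 = 4/5
ψ -> φ = 3/5 -> 2/5 = 4/5
χ -> ψ = 3/5 -> 3/5 = 1
(ψ -> φ) <-> (χ -> ψ) = 4/5 <-> 1 = 4/5
(χ -> φ) -> ((ψ -> φ) <-> (χ -> ψ)) = 4/5 -> 4/5 = 1
ψ <-> ψ = 3/5 <-> 3/5 = 1
!φ = !2/5 = 3/5
χ -> !φ = 3/5 -> 3/5 = 1
(ψ <-> ψ) || (χ -> !φ) = 1 || 1 = 1
((χ -> φ) -> ((ψ -> φ) <-> (χ -> ψ))) || ((ψ <-> ψ) || (χ -> !φ)) = 1 || 1 = 1
((ψ <-> ((ψ <-> ψ) || (φ <-> φ))) || (((ψ -> φ) -> φ) <-> !χ)) <-> (((χ -> φ) -> ((ψ -> φ) <-> (χ -> ψ))) || ((ψ <-> ψ) || (χ -> !φ))) = 4/5 <-> 1 = 4/5
φ -> φ = 2/5 -> 2/5 = 1
(φ -> φ) || ψ = 1 || 3/5 = 1
!ψ = !3/5 = 2/5
ψ || φ = 3/5 || 2/5 = 3/5
!ψ -> (ψ || φ) = 2/5 -> 3/5 = 1
((φ -> φ) || ψ) || (!ψ -> (ψ || φ)) = 1 || 1 = 1
φ || χ = 2/5 || 3/5 = 3/5
!(φ || χ) = !3/5 = 2/5
(((φ -> φ) || ψ) || (!ψ -> (ψ || φ))) || !(φ || χ) = 1 || 2/5 = 1
φ || χ = 2/5 || 3/5 = 3/5
!(φ || χ) = !3/5 = 2/5
!(φ || χ) <-> φ = 2/5 <-> 2/5 = 1
!(!(φ || χ) <-> φ) = !1 = 0
((((φ -> φ) || ψ) || (!ψ -> (ψ || φ))) || !(φ || χ)) -> !(!(φ || χ) <-> φ) = 1 -> 0 = 0
(((ψ <-> ((ψ <-> ψ) || (φ <-> φ))) || (((ψ -> φ) -> φ) <-> !χ)) <-> (((χ -> φ) -> ((ψ -> φ) <-> (χ -> ψ))) || ((ψ <-> ψ) || (χ -> !φ)))) || (((((φ -> φ) || ψ) || (!ψ -> (ψ || φ))) || !(φ || χ)) -> !(!(φ || χ) <-> φ)) = 4/5 || 0 = 4/5

4/5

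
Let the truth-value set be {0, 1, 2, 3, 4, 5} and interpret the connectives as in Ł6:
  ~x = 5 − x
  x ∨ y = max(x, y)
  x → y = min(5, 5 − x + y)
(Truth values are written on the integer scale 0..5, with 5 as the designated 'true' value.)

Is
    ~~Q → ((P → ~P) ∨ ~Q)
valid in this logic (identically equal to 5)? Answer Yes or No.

Counterexample: take P = 3, Q = 5.
~Q = ~5 = 0
~~Q = ~0 = 5
~P = ~3 = 2
P → ~P = 3 → 2 = 4
~Q = ~5 = 0
(P → ~P) ∨ ~Q = 4 ∨ 0 = 4
~~Q → ((P → ~P) ∨ ~Q) = 5 → 4 = 4
This gives 4 ≠ 5.

No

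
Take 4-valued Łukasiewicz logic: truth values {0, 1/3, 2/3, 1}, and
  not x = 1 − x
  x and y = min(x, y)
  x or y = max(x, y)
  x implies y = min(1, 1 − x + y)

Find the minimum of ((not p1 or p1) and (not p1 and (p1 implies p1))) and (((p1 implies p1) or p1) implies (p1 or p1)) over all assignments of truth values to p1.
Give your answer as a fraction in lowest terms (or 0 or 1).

0

Take p1 = 0:
not p1 = not 0 = 1
not p1 or p1 = 1 or 0 = 1
not p1 = not 0 = 1
p1 implies p1 = 0 implies 0 = 1
not p1 and (p1 implies p1) = 1 and 1 = 1
(not p1 or p1) and (not p1 and (p1 implies p1)) = 1 and 1 = 1
p1 implies p1 = 0 implies 0 = 1
(p1 implies p1) or p1 = 1 or 0 = 1
p1 or p1 = 0 or 0 = 0
((p1 implies p1) or p1) implies (p1 or p1) = 1 implies 0 = 0
((not p1 or p1) and (not p1 and (p1 implies p1))) and (((p1 implies p1) or p1) implies (p1 or p1)) = 1 and 0 = 0
No assignment yields a value below 0, so this is the minimum.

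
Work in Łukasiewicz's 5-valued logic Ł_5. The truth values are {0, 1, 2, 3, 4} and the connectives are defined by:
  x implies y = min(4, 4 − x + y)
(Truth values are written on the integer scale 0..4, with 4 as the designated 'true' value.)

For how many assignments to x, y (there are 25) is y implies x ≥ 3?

value 4: 15 assignments (counts)
value 3: 4 assignments (counts)
value 2: 3 assignments
value 1: 2 assignments
value 0: 1 assignment
So 19 of the 25 assignments meet the threshold.

19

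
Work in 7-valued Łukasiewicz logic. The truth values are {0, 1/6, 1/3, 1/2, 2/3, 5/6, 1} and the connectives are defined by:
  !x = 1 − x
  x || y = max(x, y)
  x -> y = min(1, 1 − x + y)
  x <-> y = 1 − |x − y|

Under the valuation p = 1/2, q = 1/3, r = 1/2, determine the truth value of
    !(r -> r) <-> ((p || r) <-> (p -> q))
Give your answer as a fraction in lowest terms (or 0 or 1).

r -> r = 1/2 -> 1/2 = 1
!(r -> r) = !1 = 0
p || r = 1/2 || 1/2 = 1/2
p -> q = 1/2 -> 1/3 = 5/6
(p || r) <-> (p -> q) = 1/2 <-> 5/6 = 2/3
!(r -> r) <-> ((p || r) <-> (p -> q)) = 0 <-> 2/3 = 1/3

1/3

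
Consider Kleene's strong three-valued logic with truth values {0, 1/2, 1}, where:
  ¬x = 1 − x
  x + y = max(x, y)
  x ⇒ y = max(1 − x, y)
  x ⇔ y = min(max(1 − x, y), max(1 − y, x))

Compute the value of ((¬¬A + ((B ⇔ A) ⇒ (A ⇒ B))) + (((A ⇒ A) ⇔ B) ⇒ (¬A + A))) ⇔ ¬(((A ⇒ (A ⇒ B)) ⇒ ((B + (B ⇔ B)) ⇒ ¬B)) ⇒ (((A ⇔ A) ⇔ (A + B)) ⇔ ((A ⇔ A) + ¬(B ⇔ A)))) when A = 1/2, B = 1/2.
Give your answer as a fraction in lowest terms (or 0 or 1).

1/2

¬A = ¬1/2 = 1/2
¬¬A = ¬1/2 = 1/2
B ⇔ A = 1/2 ⇔ 1/2 = 1/2
A ⇒ B = 1/2 ⇒ 1/2 = 1/2
(B ⇔ A) ⇒ (A ⇒ B) = 1/2 ⇒ 1/2 = 1/2
¬¬A + ((B ⇔ A) ⇒ (A ⇒ B)) = 1/2 + 1/2 = 1/2
A ⇒ A = 1/2 ⇒ 1/2 = 1/2
(A ⇒ A) ⇔ B = 1/2 ⇔ 1/2 = 1/2
¬A = ¬1/2 = 1/2
¬A + A = 1/2 + 1/2 = 1/2
((A ⇒ A) ⇔ B) ⇒ (¬A + A) = 1/2 ⇒ 1/2 = 1/2
(¬¬A + ((B ⇔ A) ⇒ (A ⇒ B))) + (((A ⇒ A) ⇔ B) ⇒ (¬A + A)) = 1/2 + 1/2 = 1/2
A ⇒ B = 1/2 ⇒ 1/2 = 1/2
A ⇒ (A ⇒ B) = 1/2 ⇒ 1/2 = 1/2
B ⇔ B = 1/2 ⇔ 1/2 = 1/2
B + (B ⇔ B) = 1/2 + 1/2 = 1/2
¬B = ¬1/2 = 1/2
(B + (B ⇔ B)) ⇒ ¬B = 1/2 ⇒ 1/2 = 1/2
(A ⇒ (A ⇒ B)) ⇒ ((B + (B ⇔ B)) ⇒ ¬B) = 1/2 ⇒ 1/2 = 1/2
A ⇔ A = 1/2 ⇔ 1/2 = 1/2
A + B = 1/2 + 1/2 = 1/2
(A ⇔ A) ⇔ (A + B) = 1/2 ⇔ 1/2 = 1/2
A ⇔ A = 1/2 ⇔ 1/2 = 1/2
B ⇔ A = 1/2 ⇔ 1/2 = 1/2
¬(B ⇔ A) = ¬1/2 = 1/2
(A ⇔ A) + ¬(B ⇔ A) = 1/2 + 1/2 = 1/2
((A ⇔ A) ⇔ (A + B)) ⇔ ((A ⇔ A) + ¬(B ⇔ A)) = 1/2 ⇔ 1/2 = 1/2
((A ⇒ (A ⇒ B)) ⇒ ((B + (B ⇔ B)) ⇒ ¬B)) ⇒ (((A ⇔ A) ⇔ (A + B)) ⇔ ((A ⇔ A) + ¬(B ⇔ A))) = 1/2 ⇒ 1/2 = 1/2
¬(((A ⇒ (A ⇒ B)) ⇒ ((B + (B ⇔ B)) ⇒ ¬B)) ⇒ (((A ⇔ A) ⇔ (A + B)) ⇔ ((A ⇔ A) + ¬(B ⇔ A)))) = ¬1/2 = 1/2
((¬¬A + ((B ⇔ A) ⇒ (A ⇒ B))) + (((A ⇒ A) ⇔ B) ⇒ (¬A + A))) ⇔ ¬(((A ⇒ (A ⇒ B)) ⇒ ((B + (B ⇔ B)) ⇒ ¬B)) ⇒ (((A ⇔ A) ⇔ (A + B)) ⇔ ((A ⇔ A) + ¬(B ⇔ A)))) = 1/2 ⇔ 1/2 = 1/2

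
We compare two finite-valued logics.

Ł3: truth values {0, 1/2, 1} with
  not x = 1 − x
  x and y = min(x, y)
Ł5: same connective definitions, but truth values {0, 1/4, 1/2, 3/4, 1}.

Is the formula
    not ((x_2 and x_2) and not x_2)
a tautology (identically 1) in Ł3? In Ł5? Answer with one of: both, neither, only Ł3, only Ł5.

neither

In Ł3: at x_2 = 1/2 the value is 1/2 — not a tautology.
In Ł5: at x_2 = 1/4 the value is 3/4 — not a tautology.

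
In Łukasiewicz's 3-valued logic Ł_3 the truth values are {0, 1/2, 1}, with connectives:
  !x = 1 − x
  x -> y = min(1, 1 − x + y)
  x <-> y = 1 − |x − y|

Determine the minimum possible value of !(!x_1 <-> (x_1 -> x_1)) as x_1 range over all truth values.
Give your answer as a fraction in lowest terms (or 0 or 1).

Take x_1 = 0:
!x_1 = !0 = 1
x_1 -> x_1 = 0 -> 0 = 1
!x_1 <-> (x_1 -> x_1) = 1 <-> 1 = 1
!(!x_1 <-> (x_1 -> x_1)) = !1 = 0
No assignment yields a value below 0, so this is the minimum.

0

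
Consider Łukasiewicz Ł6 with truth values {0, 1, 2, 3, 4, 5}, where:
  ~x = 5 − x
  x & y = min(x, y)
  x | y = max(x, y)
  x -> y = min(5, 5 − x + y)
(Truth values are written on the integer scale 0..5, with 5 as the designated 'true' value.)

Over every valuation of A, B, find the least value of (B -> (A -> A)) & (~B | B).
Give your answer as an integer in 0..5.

3

Take A = 0, B = 2:
A -> A = 0 -> 0 = 5
B -> (A -> A) = 2 -> 5 = 5
~B = ~2 = 3
~B | B = 3 | 2 = 3
(B -> (A -> A)) & (~B | B) = 5 & 3 = 3
No assignment yields a value below 3, so this is the minimum.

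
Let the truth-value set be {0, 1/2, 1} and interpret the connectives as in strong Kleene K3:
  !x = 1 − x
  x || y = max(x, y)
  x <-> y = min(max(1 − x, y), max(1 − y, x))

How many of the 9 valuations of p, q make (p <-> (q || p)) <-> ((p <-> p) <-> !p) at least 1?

p = 0, q = 0 ↦ 1  ≥
p = 0, q = 1/2 ↦ 1/2  <
p = 0, q = 1 ↦ 0  <
p = 1/2, q = 0 ↦ 1/2  <
p = 1/2, q = 1/2 ↦ 1/2  <
p = 1/2, q = 1 ↦ 1/2  <
p = 1, q = 0 ↦ 0  <
p = 1, q = 1/2 ↦ 0  <
p = 1, q = 1 ↦ 0  <
So 1 of the 9 assignments meets the threshold.

1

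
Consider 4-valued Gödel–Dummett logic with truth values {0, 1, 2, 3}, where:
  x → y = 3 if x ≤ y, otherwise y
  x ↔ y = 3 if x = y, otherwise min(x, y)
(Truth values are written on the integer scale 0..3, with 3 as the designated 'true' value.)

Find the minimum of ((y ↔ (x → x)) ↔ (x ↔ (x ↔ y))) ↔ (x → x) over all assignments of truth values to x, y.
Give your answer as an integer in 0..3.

Take x = 0, y = 1:
x → x = 0 → 0 = 3
y ↔ (x → x) = 1 ↔ 3 = 1
x ↔ y = 0 ↔ 1 = 0
x ↔ (x ↔ y) = 0 ↔ 0 = 3
(y ↔ (x → x)) ↔ (x ↔ (x ↔ y)) = 1 ↔ 3 = 1
x → x = 0 → 0 = 3
((y ↔ (x → x)) ↔ (x ↔ (x ↔ y))) ↔ (x → x) = 1 ↔ 3 = 1
No assignment yields a value below 1, so this is the minimum.

1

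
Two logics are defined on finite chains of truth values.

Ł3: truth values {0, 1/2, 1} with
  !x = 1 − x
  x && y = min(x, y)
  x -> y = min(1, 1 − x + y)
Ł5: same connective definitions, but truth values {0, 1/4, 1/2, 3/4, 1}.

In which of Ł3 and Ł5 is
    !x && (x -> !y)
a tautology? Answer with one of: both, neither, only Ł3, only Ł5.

neither

In Ł3: at x = 1/2, y = 0 the value is 1/2 — not a tautology.
In Ł5: at x = 1/4, y = 0 the value is 3/4 — not a tautology.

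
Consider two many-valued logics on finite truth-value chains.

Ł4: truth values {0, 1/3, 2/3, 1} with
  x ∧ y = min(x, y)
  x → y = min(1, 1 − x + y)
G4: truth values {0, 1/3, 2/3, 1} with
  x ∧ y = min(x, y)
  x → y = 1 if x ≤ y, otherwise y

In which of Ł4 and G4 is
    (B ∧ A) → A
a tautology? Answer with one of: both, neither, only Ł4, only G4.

In Ł4: every assignment gives 1 — tautology.
In G4: every assignment gives 1 — tautology.

both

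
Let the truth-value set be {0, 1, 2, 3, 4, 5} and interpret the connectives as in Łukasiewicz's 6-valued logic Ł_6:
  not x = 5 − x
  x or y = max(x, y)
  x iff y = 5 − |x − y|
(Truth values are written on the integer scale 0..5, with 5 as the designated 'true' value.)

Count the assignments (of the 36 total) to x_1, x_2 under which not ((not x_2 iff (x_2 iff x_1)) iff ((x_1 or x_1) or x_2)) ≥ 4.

5

value 5: 3 assignments (counts)
value 4: 2 assignments (counts)
value 3: 9 assignments
value 2: 4 assignments
value 1: 15 assignments
value 0: 3 assignments
So 5 of the 36 assignments meet the threshold.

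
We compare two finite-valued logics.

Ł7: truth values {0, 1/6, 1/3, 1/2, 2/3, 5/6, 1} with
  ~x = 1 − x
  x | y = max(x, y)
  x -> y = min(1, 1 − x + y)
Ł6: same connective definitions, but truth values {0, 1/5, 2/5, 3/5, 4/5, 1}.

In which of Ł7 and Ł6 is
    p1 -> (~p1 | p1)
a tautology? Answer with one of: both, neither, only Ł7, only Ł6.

both

In Ł7: every assignment gives 1 — tautology.
In Ł6: every assignment gives 1 — tautology.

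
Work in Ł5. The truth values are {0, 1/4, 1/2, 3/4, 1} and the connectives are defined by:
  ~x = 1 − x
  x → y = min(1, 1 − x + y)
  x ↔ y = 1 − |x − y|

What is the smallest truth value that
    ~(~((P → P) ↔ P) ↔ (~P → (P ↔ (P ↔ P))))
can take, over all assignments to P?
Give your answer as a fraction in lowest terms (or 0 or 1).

Take P = 1/4:
P → P = 1/4 → 1/4 = 1
(P → P) ↔ P = 1 ↔ 1/4 = 1/4
~((P → P) ↔ P) = ~1/4 = 3/4
~P = ~1/4 = 3/4
P ↔ P = 1/4 ↔ 1/4 = 1
P ↔ (P ↔ P) = 1/4 ↔ 1 = 1/4
~P → (P ↔ (P ↔ P)) = 3/4 → 1/4 = 1/2
~((P → P) ↔ P) ↔ (~P → (P ↔ (P ↔ P))) = 3/4 ↔ 1/2 = 3/4
~(~((P → P) ↔ P) ↔ (~P → (P ↔ (P ↔ P)))) = ~3/4 = 1/4
No assignment yields a value below 1/4, so this is the minimum.

1/4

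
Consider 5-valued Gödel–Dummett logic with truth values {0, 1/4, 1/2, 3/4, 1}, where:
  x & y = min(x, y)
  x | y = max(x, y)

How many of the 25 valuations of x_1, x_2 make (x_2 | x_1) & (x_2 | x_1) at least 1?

value 1: 9 assignments (counts)
value 3/4: 7 assignments
value 1/2: 5 assignments
value 1/4: 3 assignments
value 0: 1 assignment
So 9 of the 25 assignments meet the threshold.

9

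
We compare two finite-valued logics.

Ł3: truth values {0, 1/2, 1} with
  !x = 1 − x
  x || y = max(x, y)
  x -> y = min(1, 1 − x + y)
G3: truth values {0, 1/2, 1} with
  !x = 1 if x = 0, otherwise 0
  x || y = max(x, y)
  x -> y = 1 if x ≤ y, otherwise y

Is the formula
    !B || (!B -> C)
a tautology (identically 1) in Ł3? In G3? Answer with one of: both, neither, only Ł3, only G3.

In Ł3: at B = 1/2, C = 0 the value is 1/2 — not a tautology.
In G3: every assignment gives 1 — tautology.

only G3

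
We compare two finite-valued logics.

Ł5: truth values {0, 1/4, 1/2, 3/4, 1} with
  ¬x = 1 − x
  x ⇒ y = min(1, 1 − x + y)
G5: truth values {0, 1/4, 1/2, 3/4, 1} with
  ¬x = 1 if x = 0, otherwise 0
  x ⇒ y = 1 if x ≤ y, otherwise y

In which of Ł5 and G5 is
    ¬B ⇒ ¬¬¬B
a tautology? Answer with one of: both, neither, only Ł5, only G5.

both

In Ł5: every assignment gives 1 — tautology.
In G5: every assignment gives 1 — tautology.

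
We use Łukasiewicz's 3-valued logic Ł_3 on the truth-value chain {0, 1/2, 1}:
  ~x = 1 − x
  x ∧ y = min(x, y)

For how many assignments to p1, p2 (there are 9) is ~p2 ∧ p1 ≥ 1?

p1 = 0, p2 = 0 ↦ 0  <
p1 = 0, p2 = 1/2 ↦ 0  <
p1 = 0, p2 = 1 ↦ 0  <
p1 = 1/2, p2 = 0 ↦ 1/2  <
p1 = 1/2, p2 = 1/2 ↦ 1/2  <
p1 = 1/2, p2 = 1 ↦ 0  <
p1 = 1, p2 = 0 ↦ 1  ≥
p1 = 1, p2 = 1/2 ↦ 1/2  <
p1 = 1, p2 = 1 ↦ 0  <
So 1 of the 9 assignments meets the threshold.

1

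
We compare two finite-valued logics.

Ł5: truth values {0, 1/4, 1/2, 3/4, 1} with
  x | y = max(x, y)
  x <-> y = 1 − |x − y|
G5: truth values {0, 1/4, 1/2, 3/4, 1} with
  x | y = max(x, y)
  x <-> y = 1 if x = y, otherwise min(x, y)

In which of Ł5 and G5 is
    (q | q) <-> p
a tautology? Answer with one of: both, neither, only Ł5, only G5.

neither

In Ł5: at p = 0, q = 1/4 the value is 3/4 — not a tautology.
In G5: at p = 0, q = 1/4 the value is 0 — not a tautology.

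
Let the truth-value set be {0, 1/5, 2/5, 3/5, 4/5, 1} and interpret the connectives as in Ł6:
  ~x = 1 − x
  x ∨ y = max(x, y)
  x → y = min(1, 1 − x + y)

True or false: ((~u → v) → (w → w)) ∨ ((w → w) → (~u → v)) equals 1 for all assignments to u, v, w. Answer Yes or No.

Yes

At u = 1/5, v = 1/5, w = 4/5, for instance:
~u = ~1/5 = 4/5
~u → v = 4/5 → 1/5 = 2/5
w → w = 4/5 → 4/5 = 1
(~u → v) → (w → w) = 2/5 → 1 = 1
(w → w) → (~u → v) = 1 → 2/5 = 2/5
((~u → v) → (w → w)) ∨ ((w → w) → (~u → v)) = 1 ∨ 2/5 = 1
and checking the remaining 215 assignments likewise gives ≥ 1 in every case.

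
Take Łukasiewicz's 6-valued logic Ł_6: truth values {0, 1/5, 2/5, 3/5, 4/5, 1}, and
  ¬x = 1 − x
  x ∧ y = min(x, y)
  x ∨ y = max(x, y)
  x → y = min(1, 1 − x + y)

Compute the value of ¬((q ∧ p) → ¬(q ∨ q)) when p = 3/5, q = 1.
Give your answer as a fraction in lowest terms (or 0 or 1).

q ∧ p = 1 ∧ 3/5 = 3/5
q ∨ q = 1 ∨ 1 = 1
¬(q ∨ q) = ¬1 = 0
(q ∧ p) → ¬(q ∨ q) = 3/5 → 0 = 2/5
¬((q ∧ p) → ¬(q ∨ q)) = ¬2/5 = 3/5

3/5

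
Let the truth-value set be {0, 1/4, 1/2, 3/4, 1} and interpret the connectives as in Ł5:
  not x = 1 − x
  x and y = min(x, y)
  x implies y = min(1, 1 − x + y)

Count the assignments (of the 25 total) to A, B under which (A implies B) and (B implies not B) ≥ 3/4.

value 1: 6 assignments (counts)
value 3/4: 3 assignments (counts)
value 1/2: 8 assignments
value 1/4: 2 assignments
value 0: 6 assignments
So 9 of the 25 assignments meet the threshold.

9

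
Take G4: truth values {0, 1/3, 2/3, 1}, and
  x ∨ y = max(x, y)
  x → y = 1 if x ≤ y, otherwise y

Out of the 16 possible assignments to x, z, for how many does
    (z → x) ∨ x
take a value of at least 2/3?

x = 0, z = 0 ↦ 1  ≥
x = 0, z = 1/3 ↦ 0  <
x = 0, z = 2/3 ↦ 0  <
x = 0, z = 1 ↦ 0  <
x = 1/3, z = 0 ↦ 1  ≥
x = 1/3, z = 1/3 ↦ 1  ≥
x = 1/3, z = 2/3 ↦ 1/3  <
x = 1/3, z = 1 ↦ 1/3  <
x = 2/3, z = 0 ↦ 1  ≥
x = 2/3, z = 1/3 ↦ 1  ≥
x = 2/3, z = 2/3 ↦ 1  ≥
x = 2/3, z = 1 ↦ 2/3  ≥
x = 1, z = 0 ↦ 1  ≥
x = 1, z = 1/3 ↦ 1  ≥
x = 1, z = 2/3 ↦ 1  ≥
x = 1, z = 1 ↦ 1  ≥
So 11 of the 16 assignments meet the threshold.

11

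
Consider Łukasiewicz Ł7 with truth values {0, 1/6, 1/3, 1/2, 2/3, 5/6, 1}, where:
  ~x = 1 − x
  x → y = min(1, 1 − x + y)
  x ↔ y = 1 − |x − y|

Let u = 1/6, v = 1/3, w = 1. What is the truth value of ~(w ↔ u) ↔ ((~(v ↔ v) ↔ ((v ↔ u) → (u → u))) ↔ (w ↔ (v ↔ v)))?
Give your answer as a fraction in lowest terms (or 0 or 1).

1/6

w ↔ u = 1 ↔ 1/6 = 1/6
~(w ↔ u) = ~1/6 = 5/6
v ↔ v = 1/3 ↔ 1/3 = 1
~(v ↔ v) = ~1 = 0
v ↔ u = 1/3 ↔ 1/6 = 5/6
u → u = 1/6 → 1/6 = 1
(v ↔ u) → (u → u) = 5/6 → 1 = 1
~(v ↔ v) ↔ ((v ↔ u) → (u → u)) = 0 ↔ 1 = 0
v ↔ v = 1/3 ↔ 1/3 = 1
w ↔ (v ↔ v) = 1 ↔ 1 = 1
(~(v ↔ v) ↔ ((v ↔ u) → (u → u))) ↔ (w ↔ (v ↔ v)) = 0 ↔ 1 = 0
~(w ↔ u) ↔ ((~(v ↔ v) ↔ ((v ↔ u) → (u → u))) ↔ (w ↔ (v ↔ v))) = 5/6 ↔ 0 = 1/6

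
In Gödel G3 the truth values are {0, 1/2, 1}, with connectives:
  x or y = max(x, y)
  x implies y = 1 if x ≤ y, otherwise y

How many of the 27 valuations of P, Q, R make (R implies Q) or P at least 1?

value 1: 21 assignments (counts)
value 1/2: 4 assignments
value 0: 2 assignments
So 21 of the 27 assignments meet the threshold.

21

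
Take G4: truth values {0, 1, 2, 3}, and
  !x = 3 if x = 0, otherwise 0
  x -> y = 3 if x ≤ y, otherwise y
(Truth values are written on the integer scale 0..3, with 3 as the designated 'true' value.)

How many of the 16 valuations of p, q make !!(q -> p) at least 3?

13

p = 0, q = 0 ↦ 3  ≥
p = 0, q = 1 ↦ 0  <
p = 0, q = 2 ↦ 0  <
p = 0, q = 3 ↦ 0  <
p = 1, q = 0 ↦ 3  ≥
p = 1, q = 1 ↦ 3  ≥
p = 1, q = 2 ↦ 3  ≥
p = 1, q = 3 ↦ 3  ≥
p = 2, q = 0 ↦ 3  ≥
p = 2, q = 1 ↦ 3  ≥
p = 2, q = 2 ↦ 3  ≥
p = 2, q = 3 ↦ 3  ≥
p = 3, q = 0 ↦ 3  ≥
p = 3, q = 1 ↦ 3  ≥
p = 3, q = 2 ↦ 3  ≥
p = 3, q = 3 ↦ 3  ≥
So 13 of the 16 assignments meet the threshold.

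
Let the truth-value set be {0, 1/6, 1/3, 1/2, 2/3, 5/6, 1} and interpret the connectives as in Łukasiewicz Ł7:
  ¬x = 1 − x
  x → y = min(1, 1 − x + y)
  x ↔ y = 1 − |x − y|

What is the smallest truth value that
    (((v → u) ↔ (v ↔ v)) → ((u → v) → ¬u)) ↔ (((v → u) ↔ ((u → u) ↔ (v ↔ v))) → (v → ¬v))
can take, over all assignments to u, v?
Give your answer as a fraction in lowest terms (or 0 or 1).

1/2

Take u = 1/2, v = 1/2:
v → u = 1/2 → 1/2 = 1
v ↔ v = 1/2 ↔ 1/2 = 1
(v → u) ↔ (v ↔ v) = 1 ↔ 1 = 1
u → v = 1/2 → 1/2 = 1
¬u = ¬1/2 = 1/2
(u → v) → ¬u = 1 → 1/2 = 1/2
((v → u) ↔ (v ↔ v)) → ((u → v) → ¬u) = 1 → 1/2 = 1/2
v → u = 1/2 → 1/2 = 1
u → u = 1/2 → 1/2 = 1
v ↔ v = 1/2 ↔ 1/2 = 1
(u → u) ↔ (v ↔ v) = 1 ↔ 1 = 1
(v → u) ↔ ((u → u) ↔ (v ↔ v)) = 1 ↔ 1 = 1
¬v = ¬1/2 = 1/2
v → ¬v = 1/2 → 1/2 = 1
((v → u) ↔ ((u → u) ↔ (v ↔ v))) → (v → ¬v) = 1 → 1 = 1
(((v → u) ↔ (v ↔ v)) → ((u → v) → ¬u)) ↔ (((v → u) ↔ ((u → u) ↔ (v ↔ v))) → (v → ¬v)) = 1/2 ↔ 1 = 1/2
No assignment yields a value below 1/2, so this is the minimum.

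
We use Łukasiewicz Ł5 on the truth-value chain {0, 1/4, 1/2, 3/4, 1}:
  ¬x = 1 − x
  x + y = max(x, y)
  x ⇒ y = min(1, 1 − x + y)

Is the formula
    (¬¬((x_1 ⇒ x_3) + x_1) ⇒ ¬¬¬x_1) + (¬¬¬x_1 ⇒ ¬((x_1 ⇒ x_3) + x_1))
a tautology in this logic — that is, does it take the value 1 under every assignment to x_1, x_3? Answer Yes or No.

Counterexample: take x_1 = 1/4, x_3 = 1/4.
x_1 ⇒ x_3 = 1/4 ⇒ 1/4 = 1
(x_1 ⇒ x_3) + x_1 = 1 + 1/4 = 1
¬((x_1 ⇒ x_3) + x_1) = ¬1 = 0
¬¬((x_1 ⇒ x_3) + x_1) = ¬0 = 1
¬x_1 = ¬1/4 = 3/4
¬¬x_1 = ¬3/4 = 1/4
¬¬¬x_1 = ¬1/4 = 3/4
¬¬((x_1 ⇒ x_3) + x_1) ⇒ ¬¬¬x_1 = 1 ⇒ 3/4 = 3/4
¬x_1 = ¬1/4 = 3/4
¬¬x_1 = ¬3/4 = 1/4
¬¬¬x_1 = ¬1/4 = 3/4
x_1 ⇒ x_3 = 1/4 ⇒ 1/4 = 1
(x_1 ⇒ x_3) + x_1 = 1 + 1/4 = 1
¬((x_1 ⇒ x_3) + x_1) = ¬1 = 0
¬¬¬x_1 ⇒ ¬((x_1 ⇒ x_3) + x_1) = 3/4 ⇒ 0 = 1/4
(¬¬((x_1 ⇒ x_3) + x_1) ⇒ ¬¬¬x_1) + (¬¬¬x_1 ⇒ ¬((x_1 ⇒ x_3) + x_1)) = 3/4 + 1/4 = 3/4
This gives 3/4 ≠ 1.

No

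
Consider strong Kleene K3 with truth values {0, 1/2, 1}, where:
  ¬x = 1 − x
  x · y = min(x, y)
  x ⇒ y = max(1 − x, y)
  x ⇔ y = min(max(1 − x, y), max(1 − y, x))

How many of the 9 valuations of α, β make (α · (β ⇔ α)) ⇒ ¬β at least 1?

5

α = 0, β = 0 ↦ 1  ≥
α = 0, β = 1/2 ↦ 1  ≥
α = 0, β = 1 ↦ 1  ≥
α = 1/2, β = 0 ↦ 1  ≥
α = 1/2, β = 1/2 ↦ 1/2  <
α = 1/2, β = 1 ↦ 1/2  <
α = 1, β = 0 ↦ 1  ≥
α = 1, β = 1/2 ↦ 1/2  <
α = 1, β = 1 ↦ 0  <
So 5 of the 9 assignments meet the threshold.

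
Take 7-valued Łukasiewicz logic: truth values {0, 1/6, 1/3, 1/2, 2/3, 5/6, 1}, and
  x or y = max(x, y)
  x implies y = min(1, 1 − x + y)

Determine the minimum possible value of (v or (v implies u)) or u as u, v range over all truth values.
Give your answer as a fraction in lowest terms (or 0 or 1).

1/2

Take u = 0, v = 1/2:
v implies u = 1/2 implies 0 = 1/2
v or (v implies u) = 1/2 or 1/2 = 1/2
(v or (v implies u)) or u = 1/2 or 0 = 1/2
No assignment yields a value below 1/2, so this is the minimum.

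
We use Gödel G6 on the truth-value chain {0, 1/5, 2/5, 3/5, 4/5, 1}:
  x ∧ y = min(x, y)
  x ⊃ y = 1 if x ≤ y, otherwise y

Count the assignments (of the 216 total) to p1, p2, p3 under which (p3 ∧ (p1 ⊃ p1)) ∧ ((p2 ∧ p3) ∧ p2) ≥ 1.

value 1: 6 assignments (counts)
value 4/5: 18 assignments
value 3/5: 30 assignments
value 2/5: 42 assignments
value 1/5: 54 assignments
value 0: 66 assignments
So 6 of the 216 assignments meet the threshold.

6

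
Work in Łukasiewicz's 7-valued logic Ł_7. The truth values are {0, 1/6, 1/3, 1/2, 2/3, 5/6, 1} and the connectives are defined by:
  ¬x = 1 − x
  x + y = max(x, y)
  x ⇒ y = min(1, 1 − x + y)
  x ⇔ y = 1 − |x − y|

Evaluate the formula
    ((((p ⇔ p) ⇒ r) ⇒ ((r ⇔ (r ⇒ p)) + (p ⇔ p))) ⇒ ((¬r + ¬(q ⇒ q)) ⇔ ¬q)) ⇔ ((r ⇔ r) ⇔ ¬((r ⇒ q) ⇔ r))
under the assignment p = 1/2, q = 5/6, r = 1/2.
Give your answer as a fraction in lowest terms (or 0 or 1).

p ⇔ p = 1/2 ⇔ 1/2 = 1
(p ⇔ p) ⇒ r = 1 ⇒ 1/2 = 1/2
r ⇒ p = 1/2 ⇒ 1/2 = 1
r ⇔ (r ⇒ p) = 1/2 ⇔ 1 = 1/2
p ⇔ p = 1/2 ⇔ 1/2 = 1
(r ⇔ (r ⇒ p)) + (p ⇔ p) = 1/2 + 1 = 1
((p ⇔ p) ⇒ r) ⇒ ((r ⇔ (r ⇒ p)) + (p ⇔ p)) = 1/2 ⇒ 1 = 1
¬r = ¬1/2 = 1/2
q ⇒ q = 5/6 ⇒ 5/6 = 1
¬(q ⇒ q) = ¬1 = 0
¬r + ¬(q ⇒ q) = 1/2 + 0 = 1/2
¬q = ¬5/6 = 1/6
(¬r + ¬(q ⇒ q)) ⇔ ¬q = 1/2 ⇔ 1/6 = 2/3
(((p ⇔ p) ⇒ r) ⇒ ((r ⇔ (r ⇒ p)) + (p ⇔ p))) ⇒ ((¬r + ¬(q ⇒ q)) ⇔ ¬q) = 1 ⇒ 2/3 = 2/3
r ⇔ r = 1/2 ⇔ 1/2 = 1
r ⇒ q = 1/2 ⇒ 5/6 = 1
(r ⇒ q) ⇔ r = 1 ⇔ 1/2 = 1/2
¬((r ⇒ q) ⇔ r) = ¬1/2 = 1/2
(r ⇔ r) ⇔ ¬((r ⇒ q) ⇔ r) = 1 ⇔ 1/2 = 1/2
((((p ⇔ p) ⇒ r) ⇒ ((r ⇔ (r ⇒ p)) + (p ⇔ p))) ⇒ ((¬r + ¬(q ⇒ q)) ⇔ ¬q)) ⇔ ((r ⇔ r) ⇔ ¬((r ⇒ q) ⇔ r)) = 2/3 ⇔ 1/2 = 5/6

5/6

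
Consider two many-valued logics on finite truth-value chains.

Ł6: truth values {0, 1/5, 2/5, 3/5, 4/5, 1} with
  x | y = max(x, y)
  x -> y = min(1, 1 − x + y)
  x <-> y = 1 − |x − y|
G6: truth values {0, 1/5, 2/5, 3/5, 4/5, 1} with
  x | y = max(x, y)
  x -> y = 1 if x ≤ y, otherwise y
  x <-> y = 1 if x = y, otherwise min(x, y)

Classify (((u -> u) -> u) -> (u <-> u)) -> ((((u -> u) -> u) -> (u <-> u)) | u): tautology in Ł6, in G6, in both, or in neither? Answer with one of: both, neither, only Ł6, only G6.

In Ł6: every assignment gives 1 — tautology.
In G6: every assignment gives 1 — tautology.

both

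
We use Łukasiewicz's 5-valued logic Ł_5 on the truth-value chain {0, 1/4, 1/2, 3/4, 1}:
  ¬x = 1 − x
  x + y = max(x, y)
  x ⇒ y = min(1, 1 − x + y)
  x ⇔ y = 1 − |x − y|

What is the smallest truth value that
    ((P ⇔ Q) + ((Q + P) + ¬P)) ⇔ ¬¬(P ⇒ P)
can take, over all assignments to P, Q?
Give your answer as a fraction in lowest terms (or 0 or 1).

1/2

Take P = 1/2, Q = 0:
P ⇔ Q = 1/2 ⇔ 0 = 1/2
Q + P = 0 + 1/2 = 1/2
¬P = ¬1/2 = 1/2
(Q + P) + ¬P = 1/2 + 1/2 = 1/2
(P ⇔ Q) + ((Q + P) + ¬P) = 1/2 + 1/2 = 1/2
P ⇒ P = 1/2 ⇒ 1/2 = 1
¬(P ⇒ P) = ¬1 = 0
¬¬(P ⇒ P) = ¬0 = 1
((P ⇔ Q) + ((Q + P) + ¬P)) ⇔ ¬¬(P ⇒ P) = 1/2 ⇔ 1 = 1/2
No assignment yields a value below 1/2, so this is the minimum.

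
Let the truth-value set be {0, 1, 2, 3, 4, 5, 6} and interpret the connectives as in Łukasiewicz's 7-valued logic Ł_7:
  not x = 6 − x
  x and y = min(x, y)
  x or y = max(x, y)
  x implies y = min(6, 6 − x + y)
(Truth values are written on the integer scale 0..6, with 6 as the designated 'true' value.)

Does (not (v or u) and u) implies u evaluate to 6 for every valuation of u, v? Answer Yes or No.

At u = 6, v = 4, for instance:
v or u = 4 or 6 = 6
not (v or u) = not 6 = 0
not (v or u) and u = 0 and 6 = 0
(not (v or u) and u) implies u = 0 implies 6 = 6
and checking the remaining 48 assignments likewise gives ≥ 6 in every case.

Yes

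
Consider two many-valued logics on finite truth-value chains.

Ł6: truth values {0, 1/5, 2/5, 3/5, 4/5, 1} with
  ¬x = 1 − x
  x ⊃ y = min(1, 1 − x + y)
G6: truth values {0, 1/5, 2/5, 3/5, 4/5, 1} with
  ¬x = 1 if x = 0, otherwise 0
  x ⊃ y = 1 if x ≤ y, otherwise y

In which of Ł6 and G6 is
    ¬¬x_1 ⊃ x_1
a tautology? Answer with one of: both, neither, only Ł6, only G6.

In Ł6: every assignment gives 1 — tautology.
In G6: at x_1 = 1/5 the value is 1/5 — not a tautology.

only Ł6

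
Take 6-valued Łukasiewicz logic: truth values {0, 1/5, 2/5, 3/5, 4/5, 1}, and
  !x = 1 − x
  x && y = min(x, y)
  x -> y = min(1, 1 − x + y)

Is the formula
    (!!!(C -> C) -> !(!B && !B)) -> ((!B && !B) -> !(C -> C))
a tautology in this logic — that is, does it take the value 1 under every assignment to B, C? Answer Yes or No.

No

Counterexample: take B = 0, C = 0.
C -> C = 0 -> 0 = 1
!(C -> C) = !1 = 0
!!(C -> C) = !0 = 1
!!!(C -> C) = !1 = 0
!B = !0 = 1
!B = !0 = 1
!B && !B = 1 && 1 = 1
!(!B && !B) = !1 = 0
!!!(C -> C) -> !(!B && !B) = 0 -> 0 = 1
!B = !0 = 1
!B = !0 = 1
!B && !B = 1 && 1 = 1
C -> C = 0 -> 0 = 1
!(C -> C) = !1 = 0
(!B && !B) -> !(C -> C) = 1 -> 0 = 0
(!!!(C -> C) -> !(!B && !B)) -> ((!B && !B) -> !(C -> C)) = 1 -> 0 = 0
This gives 0 ≠ 1.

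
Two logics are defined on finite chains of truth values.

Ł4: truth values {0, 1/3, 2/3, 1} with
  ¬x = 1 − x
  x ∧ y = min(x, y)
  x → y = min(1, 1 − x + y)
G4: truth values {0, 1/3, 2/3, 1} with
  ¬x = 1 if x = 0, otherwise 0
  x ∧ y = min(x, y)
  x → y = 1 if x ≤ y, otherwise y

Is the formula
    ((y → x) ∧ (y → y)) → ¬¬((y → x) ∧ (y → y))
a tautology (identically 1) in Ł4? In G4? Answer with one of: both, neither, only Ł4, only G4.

both

In Ł4: every assignment gives 1 — tautology.
In G4: every assignment gives 1 — tautology.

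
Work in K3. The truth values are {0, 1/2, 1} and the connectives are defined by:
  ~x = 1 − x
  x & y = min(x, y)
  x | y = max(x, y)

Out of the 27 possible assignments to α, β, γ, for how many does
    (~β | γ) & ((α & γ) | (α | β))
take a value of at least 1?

7

value 1: 7 assignments (counts)
value 1/2: 14 assignments
value 0: 6 assignments
So 7 of the 27 assignments meet the threshold.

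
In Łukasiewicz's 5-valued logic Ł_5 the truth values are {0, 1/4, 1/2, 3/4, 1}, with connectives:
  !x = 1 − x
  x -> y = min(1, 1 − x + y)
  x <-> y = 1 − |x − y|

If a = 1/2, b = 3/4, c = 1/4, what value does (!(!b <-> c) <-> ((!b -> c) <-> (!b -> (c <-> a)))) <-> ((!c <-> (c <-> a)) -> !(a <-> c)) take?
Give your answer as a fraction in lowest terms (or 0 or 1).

3/4

!b = !3/4 = 1/4
!b <-> c = 1/4 <-> 1/4 = 1
!(!b <-> c) = !1 = 0
!b = !3/4 = 1/4
!b -> c = 1/4 -> 1/4 = 1
!b = !3/4 = 1/4
c <-> a = 1/4 <-> 1/2 = 3/4
!b -> (c <-> a) = 1/4 -> 3/4 = 1
(!b -> c) <-> (!b -> (c <-> a)) = 1 <-> 1 = 1
!(!b <-> c) <-> ((!b -> c) <-> (!b -> (c <-> a))) = 0 <-> 1 = 0
!c = !1/4 = 3/4
c <-> a = 1/4 <-> 1/2 = 3/4
!c <-> (c <-> a) = 3/4 <-> 3/4 = 1
a <-> c = 1/2 <-> 1/4 = 3/4
!(a <-> c) = !3/4 = 1/4
(!c <-> (c <-> a)) -> !(a <-> c) = 1 -> 1/4 = 1/4
(!(!b <-> c) <-> ((!b -> c) <-> (!b -> (c <-> a)))) <-> ((!c <-> (c <-> a)) -> !(a <-> c)) = 0 <-> 1/4 = 3/4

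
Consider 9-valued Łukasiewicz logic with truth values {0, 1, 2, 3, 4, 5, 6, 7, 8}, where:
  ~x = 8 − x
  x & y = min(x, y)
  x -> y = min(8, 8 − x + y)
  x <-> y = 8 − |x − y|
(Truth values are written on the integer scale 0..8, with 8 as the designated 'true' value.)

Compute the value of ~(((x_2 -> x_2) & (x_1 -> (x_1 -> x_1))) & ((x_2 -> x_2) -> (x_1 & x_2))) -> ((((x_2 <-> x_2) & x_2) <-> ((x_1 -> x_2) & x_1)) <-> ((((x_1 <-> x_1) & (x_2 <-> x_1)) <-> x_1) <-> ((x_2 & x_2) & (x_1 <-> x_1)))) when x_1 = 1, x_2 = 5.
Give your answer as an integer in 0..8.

x_2 -> x_2 = 5 -> 5 = 8
x_1 -> x_1 = 1 -> 1 = 8
x_1 -> (x_1 -> x_1) = 1 -> 8 = 8
(x_2 -> x_2) & (x_1 -> (x_1 -> x_1)) = 8 & 8 = 8
x_2 -> x_2 = 5 -> 5 = 8
x_1 & x_2 = 1 & 5 = 1
(x_2 -> x_2) -> (x_1 & x_2) = 8 -> 1 = 1
((x_2 -> x_2) & (x_1 -> (x_1 -> x_1))) & ((x_2 -> x_2) -> (x_1 & x_2)) = 8 & 1 = 1
~(((x_2 -> x_2) & (x_1 -> (x_1 -> x_1))) & ((x_2 -> x_2) -> (x_1 & x_2))) = ~1 = 7
x_2 <-> x_2 = 5 <-> 5 = 8
(x_2 <-> x_2) & x_2 = 8 & 5 = 5
x_1 -> x_2 = 1 -> 5 = 8
(x_1 -> x_2) & x_1 = 8 & 1 = 1
((x_2 <-> x_2) & x_2) <-> ((x_1 -> x_2) & x_1) = 5 <-> 1 = 4
x_1 <-> x_1 = 1 <-> 1 = 8
x_2 <-> x_1 = 5 <-> 1 = 4
(x_1 <-> x_1) & (x_2 <-> x_1) = 8 & 4 = 4
((x_1 <-> x_1) & (x_2 <-> x_1)) <-> x_1 = 4 <-> 1 = 5
x_2 & x_2 = 5 & 5 = 5
x_1 <-> x_1 = 1 <-> 1 = 8
(x_2 & x_2) & (x_1 <-> x_1) = 5 & 8 = 5
(((x_1 <-> x_1) & (x_2 <-> x_1)) <-> x_1) <-> ((x_2 & x_2) & (x_1 <-> x_1)) = 5 <-> 5 = 8
(((x_2 <-> x_2) & x_2) <-> ((x_1 -> x_2) & x_1)) <-> ((((x_1 <-> x_1) & (x_2 <-> x_1)) <-> x_1) <-> ((x_2 & x_2) & (x_1 <-> x_1))) = 4 <-> 8 = 4
~(((x_2 -> x_2) & (x_1 -> (x_1 -> x_1))) & ((x_2 -> x_2) -> (x_1 & x_2))) -> ((((x_2 <-> x_2) & x_2) <-> ((x_1 -> x_2) & x_1)) <-> ((((x_1 <-> x_1) & (x_2 <-> x_1)) <-> x_1) <-> ((x_2 & x_2) & (x_1 <-> x_1)))) = 7 -> 4 = 5

5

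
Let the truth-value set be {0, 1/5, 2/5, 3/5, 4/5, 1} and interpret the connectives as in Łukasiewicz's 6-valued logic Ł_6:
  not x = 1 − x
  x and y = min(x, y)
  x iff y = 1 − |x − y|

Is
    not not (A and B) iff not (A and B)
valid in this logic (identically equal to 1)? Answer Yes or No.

No

Counterexample: take A = 0, B = 0.
A and B = 0 and 0 = 0
not (A and B) = not 0 = 1
not not (A and B) = not 1 = 0
A and B = 0 and 0 = 0
not (A and B) = not 0 = 1
not not (A and B) iff not (A and B) = 0 iff 1 = 0
This gives 0 ≠ 1.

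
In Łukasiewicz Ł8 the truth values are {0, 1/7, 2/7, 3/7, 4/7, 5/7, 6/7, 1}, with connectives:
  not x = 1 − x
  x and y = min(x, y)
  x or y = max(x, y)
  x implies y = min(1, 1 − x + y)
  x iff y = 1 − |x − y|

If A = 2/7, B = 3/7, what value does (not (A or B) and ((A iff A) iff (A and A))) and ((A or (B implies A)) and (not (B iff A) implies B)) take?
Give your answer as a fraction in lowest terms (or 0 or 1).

A or B = 2/7 or 3/7 = 3/7
not (A or B) = not 3/7 = 4/7
A iff A = 2/7 iff 2/7 = 1
A and A = 2/7 and 2/7 = 2/7
(A iff A) iff (A and A) = 1 iff 2/7 = 2/7
not (A or B) and ((A iff A) iff (A and A)) = 4/7 and 2/7 = 2/7
B implies A = 3/7 implies 2/7 = 6/7
A or (B implies A) = 2/7 or 6/7 = 6/7
B iff A = 3/7 iff 2/7 = 6/7
not (B iff A) = not 6/7 = 1/7
not (B iff A) implies B = 1/7 implies 3/7 = 1
(A or (B implies A)) and (not (B iff A) implies B) = 6/7 and 1 = 6/7
(not (A or B) and ((A iff A) iff (A and A))) and ((A or (B implies A)) and (not (B iff A) implies B)) = 2/7 and 6/7 = 2/7

2/7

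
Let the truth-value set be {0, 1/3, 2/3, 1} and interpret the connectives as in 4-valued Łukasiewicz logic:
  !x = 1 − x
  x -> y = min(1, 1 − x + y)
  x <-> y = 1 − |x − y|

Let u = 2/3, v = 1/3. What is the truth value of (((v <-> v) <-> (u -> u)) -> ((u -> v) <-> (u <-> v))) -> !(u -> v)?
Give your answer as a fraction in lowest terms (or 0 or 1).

1/3

v <-> v = 1/3 <-> 1/3 = 1
u -> u = 2/3 -> 2/3 = 1
(v <-> v) <-> (u -> u) = 1 <-> 1 = 1
u -> v = 2/3 -> 1/3 = 2/3
u <-> v = 2/3 <-> 1/3 = 2/3
(u -> v) <-> (u <-> v) = 2/3 <-> 2/3 = 1
((v <-> v) <-> (u -> u)) -> ((u -> v) <-> (u <-> v)) = 1 -> 1 = 1
u -> v = 2/3 -> 1/3 = 2/3
!(u -> v) = !2/3 = 1/3
(((v <-> v) <-> (u -> u)) -> ((u -> v) <-> (u <-> v))) -> !(u -> v) = 1 -> 1/3 = 1/3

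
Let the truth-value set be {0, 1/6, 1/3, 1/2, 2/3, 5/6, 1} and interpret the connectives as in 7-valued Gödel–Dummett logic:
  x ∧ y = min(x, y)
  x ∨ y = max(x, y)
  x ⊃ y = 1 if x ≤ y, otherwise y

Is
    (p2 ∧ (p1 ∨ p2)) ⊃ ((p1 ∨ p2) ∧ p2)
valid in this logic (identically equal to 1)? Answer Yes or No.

Yes

At p1 = 5/6, p2 = 0, for instance:
p1 ∨ p2 = 5/6 ∨ 0 = 5/6
p2 ∧ (p1 ∨ p2) = 0 ∧ 5/6 = 0
(p1 ∨ p2) ∧ p2 = 5/6 ∧ 0 = 0
(p2 ∧ (p1 ∨ p2)) ⊃ ((p1 ∨ p2) ∧ p2) = 0 ⊃ 0 = 1
and checking the remaining 48 assignments likewise gives ≥ 1 in every case.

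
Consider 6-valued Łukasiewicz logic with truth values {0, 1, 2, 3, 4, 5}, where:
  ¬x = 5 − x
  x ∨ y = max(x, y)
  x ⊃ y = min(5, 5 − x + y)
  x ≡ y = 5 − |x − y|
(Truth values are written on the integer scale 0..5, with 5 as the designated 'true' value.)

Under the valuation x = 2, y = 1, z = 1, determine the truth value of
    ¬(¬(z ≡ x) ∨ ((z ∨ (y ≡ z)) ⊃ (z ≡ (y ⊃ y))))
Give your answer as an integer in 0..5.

4

z ≡ x = 1 ≡ 2 = 4
¬(z ≡ x) = ¬4 = 1
y ≡ z = 1 ≡ 1 = 5
z ∨ (y ≡ z) = 1 ∨ 5 = 5
y ⊃ y = 1 ⊃ 1 = 5
z ≡ (y ⊃ y) = 1 ≡ 5 = 1
(z ∨ (y ≡ z)) ⊃ (z ≡ (y ⊃ y)) = 5 ⊃ 1 = 1
¬(z ≡ x) ∨ ((z ∨ (y ≡ z)) ⊃ (z ≡ (y ⊃ y))) = 1 ∨ 1 = 1
¬(¬(z ≡ x) ∨ ((z ∨ (y ≡ z)) ⊃ (z ≡ (y ⊃ y)))) = ¬1 = 4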